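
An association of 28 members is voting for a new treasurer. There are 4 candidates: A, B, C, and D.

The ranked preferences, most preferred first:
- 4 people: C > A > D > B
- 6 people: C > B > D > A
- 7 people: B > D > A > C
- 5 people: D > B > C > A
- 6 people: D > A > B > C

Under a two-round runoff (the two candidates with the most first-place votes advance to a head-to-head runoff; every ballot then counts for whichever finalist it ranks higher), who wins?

Round 1 first-place votes: A 0, B 7, C 10, D 11. D and C advance.
Runoff: D is ranked above C on 18 ballots, C above D on 10.

D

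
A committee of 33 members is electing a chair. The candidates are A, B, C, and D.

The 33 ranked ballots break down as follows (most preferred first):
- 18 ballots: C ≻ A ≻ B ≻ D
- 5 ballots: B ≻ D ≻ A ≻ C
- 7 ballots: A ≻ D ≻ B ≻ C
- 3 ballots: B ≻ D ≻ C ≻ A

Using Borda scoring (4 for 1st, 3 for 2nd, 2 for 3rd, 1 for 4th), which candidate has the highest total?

A: 18×3 + 5×2 + 7×4 + 3×1 = 95
B: 18×2 + 5×4 + 7×2 + 3×4 = 82
C: 18×4 + 5×1 + 7×1 + 3×2 = 90
D: 18×1 + 5×3 + 7×3 + 3×3 = 63

A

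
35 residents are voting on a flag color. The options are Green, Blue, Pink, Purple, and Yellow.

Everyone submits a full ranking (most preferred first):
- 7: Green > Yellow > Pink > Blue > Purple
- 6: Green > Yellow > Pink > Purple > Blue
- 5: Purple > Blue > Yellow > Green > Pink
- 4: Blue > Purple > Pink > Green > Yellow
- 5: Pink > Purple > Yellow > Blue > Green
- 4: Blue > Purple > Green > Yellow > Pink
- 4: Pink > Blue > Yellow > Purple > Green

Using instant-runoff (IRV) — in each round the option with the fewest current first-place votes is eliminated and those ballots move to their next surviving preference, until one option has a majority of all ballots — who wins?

Round 1: Green 13, Blue 8, Pink 9, Purple 5, Yellow 0. Yellow eliminated.
Round 2: Green 13, Blue 8, Pink 9, Purple 5. Purple eliminated.
Round 3: Green 13, Blue 13, Pink 9. Pink eliminated.
Round 4: Green 13, Blue 22. Blue has a majority (≥18).

Blue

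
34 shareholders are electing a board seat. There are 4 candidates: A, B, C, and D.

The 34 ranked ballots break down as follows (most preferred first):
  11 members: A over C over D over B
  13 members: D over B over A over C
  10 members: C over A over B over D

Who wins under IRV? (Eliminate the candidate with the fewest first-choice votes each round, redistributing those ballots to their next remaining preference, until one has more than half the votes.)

A

Round 1: A 11, B 0, C 10, D 13. B eliminated.
Round 2: A 11, C 10, D 13. C eliminated.
Round 3: A 21, D 13. A has a majority (≥18).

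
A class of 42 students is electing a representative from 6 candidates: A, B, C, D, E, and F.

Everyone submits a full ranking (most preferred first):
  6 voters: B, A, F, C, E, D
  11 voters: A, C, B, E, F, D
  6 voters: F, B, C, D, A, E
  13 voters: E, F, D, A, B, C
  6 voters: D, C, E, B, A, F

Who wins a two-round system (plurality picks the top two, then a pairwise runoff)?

Round 1 first-place votes: A 11, B 6, C 0, D 6, E 13, F 6. E and A advance.
Runoff: E is ranked above A on 19 ballots, A above E on 23.

A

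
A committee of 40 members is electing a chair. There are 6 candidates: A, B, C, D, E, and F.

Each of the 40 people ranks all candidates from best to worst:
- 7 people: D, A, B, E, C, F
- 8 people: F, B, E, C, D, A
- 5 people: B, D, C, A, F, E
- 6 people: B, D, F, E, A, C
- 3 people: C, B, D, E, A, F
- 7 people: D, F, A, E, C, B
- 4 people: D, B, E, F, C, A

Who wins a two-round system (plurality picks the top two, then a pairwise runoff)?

B

Round 1 first-place votes: A 0, B 11, C 3, D 18, E 0, F 8. D and B advance.
Runoff: D is ranked above B on 18 ballots, B above D on 22.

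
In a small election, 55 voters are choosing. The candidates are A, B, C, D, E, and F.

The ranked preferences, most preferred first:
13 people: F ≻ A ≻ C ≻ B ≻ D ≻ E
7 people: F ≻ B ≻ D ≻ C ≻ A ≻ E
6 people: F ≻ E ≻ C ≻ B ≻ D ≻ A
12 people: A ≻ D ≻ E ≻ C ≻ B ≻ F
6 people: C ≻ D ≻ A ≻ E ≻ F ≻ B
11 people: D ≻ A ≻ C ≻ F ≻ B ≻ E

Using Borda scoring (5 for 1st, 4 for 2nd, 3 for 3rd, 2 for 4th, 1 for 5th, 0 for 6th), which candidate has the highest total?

A

A: 13×4 + 7×1 + 6×0 + 12×5 + 6×3 + 11×4 = 181
B: 13×2 + 7×4 + 6×2 + 12×1 + 6×0 + 11×1 = 89
C: 13×3 + 7×2 + 6×3 + 12×2 + 6×5 + 11×3 = 158
D: 13×1 + 7×3 + 6×1 + 12×4 + 6×4 + 11×5 = 167
E: 13×0 + 7×0 + 6×4 + 12×3 + 6×2 + 11×0 = 72
F: 13×5 + 7×5 + 6×5 + 12×0 + 6×1 + 11×2 = 158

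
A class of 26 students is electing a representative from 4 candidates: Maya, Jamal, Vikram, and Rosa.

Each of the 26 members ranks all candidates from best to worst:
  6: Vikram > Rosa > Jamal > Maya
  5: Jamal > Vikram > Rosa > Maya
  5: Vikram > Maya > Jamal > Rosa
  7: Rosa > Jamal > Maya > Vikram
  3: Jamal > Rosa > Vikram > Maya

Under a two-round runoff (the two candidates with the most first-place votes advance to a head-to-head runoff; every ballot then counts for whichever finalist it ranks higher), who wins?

Jamal

Round 1 first-place votes: Maya 0, Jamal 8, Vikram 11, Rosa 7. Vikram and Jamal advance.
Runoff: Vikram is ranked above Jamal on 11 ballots, Jamal above Vikram on 15.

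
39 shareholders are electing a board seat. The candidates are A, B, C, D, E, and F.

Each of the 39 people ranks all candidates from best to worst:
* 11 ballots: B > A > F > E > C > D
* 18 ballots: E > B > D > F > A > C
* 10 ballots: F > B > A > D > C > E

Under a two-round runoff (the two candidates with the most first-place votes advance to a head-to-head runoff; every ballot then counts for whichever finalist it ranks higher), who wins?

B

Round 1 first-place votes: A 0, B 11, C 0, D 0, E 18, F 10. E and B advance.
Runoff: E is ranked above B on 18 ballots, B above E on 21.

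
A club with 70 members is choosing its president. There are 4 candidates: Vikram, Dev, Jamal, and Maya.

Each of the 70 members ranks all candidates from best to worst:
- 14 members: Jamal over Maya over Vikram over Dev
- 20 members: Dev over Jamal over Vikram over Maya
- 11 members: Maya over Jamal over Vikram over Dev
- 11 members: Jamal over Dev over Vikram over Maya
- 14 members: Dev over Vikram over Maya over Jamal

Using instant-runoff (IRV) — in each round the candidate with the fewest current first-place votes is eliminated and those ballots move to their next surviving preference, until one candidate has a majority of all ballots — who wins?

Round 1: Vikram 0, Dev 34, Jamal 25, Maya 11. Vikram eliminated.
Round 2: Dev 34, Jamal 25, Maya 11. Maya eliminated.
Round 3: Dev 34, Jamal 36. Jamal has a majority (≥36).

Jamal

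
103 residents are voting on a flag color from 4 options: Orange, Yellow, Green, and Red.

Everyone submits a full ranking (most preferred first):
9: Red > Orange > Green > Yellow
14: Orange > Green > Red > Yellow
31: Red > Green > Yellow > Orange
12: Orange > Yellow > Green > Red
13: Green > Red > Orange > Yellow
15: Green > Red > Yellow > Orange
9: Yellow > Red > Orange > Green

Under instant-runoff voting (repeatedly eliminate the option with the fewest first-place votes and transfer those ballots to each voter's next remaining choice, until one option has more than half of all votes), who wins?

Green

Round 1: Orange 26, Yellow 9, Green 28, Red 40. Yellow eliminated.
Round 2: Orange 26, Green 28, Red 49. Orange eliminated.
Round 3: Green 54, Red 49. Green has a majority (≥52).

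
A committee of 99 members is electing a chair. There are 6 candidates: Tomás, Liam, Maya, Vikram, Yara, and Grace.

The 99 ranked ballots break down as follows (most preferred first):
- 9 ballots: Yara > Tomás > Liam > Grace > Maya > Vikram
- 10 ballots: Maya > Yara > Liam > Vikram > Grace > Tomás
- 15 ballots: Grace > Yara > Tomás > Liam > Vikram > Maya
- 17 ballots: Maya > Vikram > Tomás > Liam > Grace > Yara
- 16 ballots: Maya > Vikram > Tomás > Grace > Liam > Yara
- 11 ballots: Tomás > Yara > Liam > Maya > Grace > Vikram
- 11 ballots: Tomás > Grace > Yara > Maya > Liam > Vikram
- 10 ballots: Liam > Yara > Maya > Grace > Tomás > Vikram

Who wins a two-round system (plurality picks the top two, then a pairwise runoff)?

Maya

Round 1 first-place votes: Tomás 22, Liam 10, Maya 43, Vikram 0, Yara 9, Grace 15. Maya and Tomás advance.
Runoff: Maya is ranked above Tomás on 53 ballots, Tomás above Maya on 46.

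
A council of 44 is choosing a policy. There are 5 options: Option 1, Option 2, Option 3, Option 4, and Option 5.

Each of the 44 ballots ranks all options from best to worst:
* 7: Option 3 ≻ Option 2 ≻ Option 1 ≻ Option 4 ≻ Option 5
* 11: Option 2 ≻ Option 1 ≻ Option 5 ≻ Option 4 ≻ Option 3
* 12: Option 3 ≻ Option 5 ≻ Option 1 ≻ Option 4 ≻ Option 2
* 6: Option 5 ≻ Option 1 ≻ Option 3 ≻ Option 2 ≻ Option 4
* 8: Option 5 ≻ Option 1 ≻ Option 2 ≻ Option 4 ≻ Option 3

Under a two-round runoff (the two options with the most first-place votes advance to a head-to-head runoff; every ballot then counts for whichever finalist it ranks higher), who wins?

Round 1 first-place votes: Option 1 0, Option 2 11, Option 3 19, Option 4 0, Option 5 14. Option 3 and Option 5 advance.
Runoff: Option 3 is ranked above Option 5 on 19 ballots, Option 5 above Option 3 on 25.

Option 5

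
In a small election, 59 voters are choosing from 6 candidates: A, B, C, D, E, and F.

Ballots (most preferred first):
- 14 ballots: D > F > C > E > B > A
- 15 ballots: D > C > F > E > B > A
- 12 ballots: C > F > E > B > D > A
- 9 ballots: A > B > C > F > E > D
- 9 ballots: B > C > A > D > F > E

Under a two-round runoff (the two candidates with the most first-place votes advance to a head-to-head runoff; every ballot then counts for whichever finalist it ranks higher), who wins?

Round 1 first-place votes: A 9, B 9, C 12, D 29, E 0, F 0. D and C advance.
Runoff: D is ranked above C on 29 ballots, C above D on 30.

C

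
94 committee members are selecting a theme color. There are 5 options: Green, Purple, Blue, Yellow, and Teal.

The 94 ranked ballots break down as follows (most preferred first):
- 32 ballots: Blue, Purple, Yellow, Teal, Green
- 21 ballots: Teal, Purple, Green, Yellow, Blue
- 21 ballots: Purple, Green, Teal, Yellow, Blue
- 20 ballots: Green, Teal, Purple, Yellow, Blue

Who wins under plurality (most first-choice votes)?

Blue

First-place votes: Green 20, Purple 21, Blue 32, Yellow 0, Teal 21.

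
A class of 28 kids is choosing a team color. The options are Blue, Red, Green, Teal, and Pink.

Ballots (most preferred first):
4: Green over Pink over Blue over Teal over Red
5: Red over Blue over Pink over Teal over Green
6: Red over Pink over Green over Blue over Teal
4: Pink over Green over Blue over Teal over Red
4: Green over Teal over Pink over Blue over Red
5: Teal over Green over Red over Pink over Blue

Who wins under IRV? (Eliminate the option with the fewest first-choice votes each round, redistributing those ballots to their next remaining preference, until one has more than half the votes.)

Green

Round 1: Blue 0, Red 11, Green 8, Teal 5, Pink 4. Blue eliminated.
Round 2: Red 11, Green 8, Teal 5, Pink 4. Pink eliminated.
Round 3: Red 11, Green 12, Teal 5. Teal eliminated.
Round 4: Red 11, Green 17. Green has a majority (≥15).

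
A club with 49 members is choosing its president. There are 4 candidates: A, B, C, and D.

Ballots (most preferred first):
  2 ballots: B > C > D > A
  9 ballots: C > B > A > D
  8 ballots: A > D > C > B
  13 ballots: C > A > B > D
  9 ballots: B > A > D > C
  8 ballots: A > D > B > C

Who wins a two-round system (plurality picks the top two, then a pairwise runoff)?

Round 1 first-place votes: A 16, B 11, C 22, D 0. C and A advance.
Runoff: C is ranked above A on 24 ballots, A above C on 25.

A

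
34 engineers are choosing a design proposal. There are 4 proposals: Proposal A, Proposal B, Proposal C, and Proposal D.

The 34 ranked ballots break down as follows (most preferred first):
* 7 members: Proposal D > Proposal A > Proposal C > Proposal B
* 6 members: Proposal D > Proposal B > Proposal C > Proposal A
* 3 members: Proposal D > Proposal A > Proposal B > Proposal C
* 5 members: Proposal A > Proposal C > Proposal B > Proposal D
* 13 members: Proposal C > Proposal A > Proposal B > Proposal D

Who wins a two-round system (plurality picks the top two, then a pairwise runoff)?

Round 1 first-place votes: Proposal A 5, Proposal B 0, Proposal C 13, Proposal D 16. Proposal D and Proposal C advance.
Runoff: Proposal D is ranked above Proposal C on 16 ballots, Proposal C above Proposal D on 18.

Proposal C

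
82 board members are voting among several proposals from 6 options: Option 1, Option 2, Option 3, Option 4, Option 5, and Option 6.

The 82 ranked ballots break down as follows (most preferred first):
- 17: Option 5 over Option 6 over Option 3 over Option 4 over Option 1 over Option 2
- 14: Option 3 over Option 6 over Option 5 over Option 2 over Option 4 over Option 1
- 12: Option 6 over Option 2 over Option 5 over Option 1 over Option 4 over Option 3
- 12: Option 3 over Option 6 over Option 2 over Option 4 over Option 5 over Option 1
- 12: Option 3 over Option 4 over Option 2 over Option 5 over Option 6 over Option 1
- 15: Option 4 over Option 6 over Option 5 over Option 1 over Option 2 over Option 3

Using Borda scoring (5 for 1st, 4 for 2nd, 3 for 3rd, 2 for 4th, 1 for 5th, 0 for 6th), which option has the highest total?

Option 6

Option 1: 17×1 + 14×0 + 12×2 + 12×0 + 12×0 + 15×2 = 71
Option 2: 17×0 + 14×2 + 12×4 + 12×3 + 12×3 + 15×1 = 163
Option 3: 17×3 + 14×5 + 12×0 + 12×5 + 12×5 + 15×0 = 241
Option 4: 17×2 + 14×1 + 12×1 + 12×2 + 12×4 + 15×5 = 207
Option 5: 17×5 + 14×3 + 12×3 + 12×1 + 12×2 + 15×3 = 244
Option 6: 17×4 + 14×4 + 12×5 + 12×4 + 12×1 + 15×4 = 304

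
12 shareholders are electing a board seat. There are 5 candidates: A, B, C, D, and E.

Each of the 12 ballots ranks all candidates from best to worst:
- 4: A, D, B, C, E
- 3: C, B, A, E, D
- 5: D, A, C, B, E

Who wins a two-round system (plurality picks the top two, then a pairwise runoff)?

A

Round 1 first-place votes: A 4, B 0, C 3, D 5, E 0. D and A advance.
Runoff: D is ranked above A on 5 ballots, A above D on 7.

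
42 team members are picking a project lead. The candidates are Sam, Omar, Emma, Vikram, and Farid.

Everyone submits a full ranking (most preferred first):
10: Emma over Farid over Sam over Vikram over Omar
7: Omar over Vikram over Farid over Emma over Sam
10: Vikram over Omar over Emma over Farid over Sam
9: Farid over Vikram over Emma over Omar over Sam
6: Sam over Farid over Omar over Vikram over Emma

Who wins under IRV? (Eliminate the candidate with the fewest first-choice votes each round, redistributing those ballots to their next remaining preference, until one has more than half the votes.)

Farid

Round 1: Sam 6, Omar 7, Emma 10, Vikram 10, Farid 9. Sam eliminated.
Round 2: Omar 7, Emma 10, Vikram 10, Farid 15. Omar eliminated.
Round 3: Emma 10, Vikram 17, Farid 15. Emma eliminated.
Round 4: Vikram 17, Farid 25. Farid has a majority (≥22).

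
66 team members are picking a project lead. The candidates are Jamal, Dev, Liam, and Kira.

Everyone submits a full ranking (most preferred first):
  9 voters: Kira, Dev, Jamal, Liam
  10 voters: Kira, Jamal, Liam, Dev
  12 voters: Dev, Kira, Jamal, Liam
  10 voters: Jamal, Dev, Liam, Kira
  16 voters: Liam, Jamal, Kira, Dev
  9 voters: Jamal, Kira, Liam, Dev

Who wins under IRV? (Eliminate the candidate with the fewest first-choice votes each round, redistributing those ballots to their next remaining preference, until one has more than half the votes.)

Jamal

Round 1: Jamal 19, Dev 12, Liam 16, Kira 19. Dev eliminated.
Round 2: Jamal 19, Liam 16, Kira 31. Liam eliminated.
Round 3: Jamal 35, Kira 31. Jamal has a majority (≥34).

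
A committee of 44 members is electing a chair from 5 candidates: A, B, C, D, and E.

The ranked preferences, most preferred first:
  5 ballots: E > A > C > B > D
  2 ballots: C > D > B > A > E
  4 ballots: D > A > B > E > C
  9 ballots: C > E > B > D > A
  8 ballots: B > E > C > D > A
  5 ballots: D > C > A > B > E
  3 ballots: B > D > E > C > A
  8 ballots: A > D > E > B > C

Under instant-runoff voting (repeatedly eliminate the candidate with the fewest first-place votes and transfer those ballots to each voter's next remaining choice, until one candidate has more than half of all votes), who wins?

C

Round 1: A 8, B 11, C 11, D 9, E 5. E eliminated.
Round 2: A 13, B 11, C 11, D 9. D eliminated.
Round 3: A 17, B 11, C 16. B eliminated.
Round 4: A 17, C 27. C has a majority (≥23).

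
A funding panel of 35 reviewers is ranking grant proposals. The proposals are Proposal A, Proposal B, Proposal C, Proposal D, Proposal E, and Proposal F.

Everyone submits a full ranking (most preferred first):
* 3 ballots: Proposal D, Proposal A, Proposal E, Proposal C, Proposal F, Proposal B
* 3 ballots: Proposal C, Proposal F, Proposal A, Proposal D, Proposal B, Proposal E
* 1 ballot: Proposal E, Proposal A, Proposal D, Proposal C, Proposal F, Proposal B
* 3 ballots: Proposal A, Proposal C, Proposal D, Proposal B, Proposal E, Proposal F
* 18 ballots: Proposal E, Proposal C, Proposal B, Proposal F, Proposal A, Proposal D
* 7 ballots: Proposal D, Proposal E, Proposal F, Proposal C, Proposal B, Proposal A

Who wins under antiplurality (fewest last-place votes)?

Last-place votes: Proposal A 7, Proposal B 4, Proposal C 0, Proposal D 18, Proposal E 3, Proposal F 3.

Proposal C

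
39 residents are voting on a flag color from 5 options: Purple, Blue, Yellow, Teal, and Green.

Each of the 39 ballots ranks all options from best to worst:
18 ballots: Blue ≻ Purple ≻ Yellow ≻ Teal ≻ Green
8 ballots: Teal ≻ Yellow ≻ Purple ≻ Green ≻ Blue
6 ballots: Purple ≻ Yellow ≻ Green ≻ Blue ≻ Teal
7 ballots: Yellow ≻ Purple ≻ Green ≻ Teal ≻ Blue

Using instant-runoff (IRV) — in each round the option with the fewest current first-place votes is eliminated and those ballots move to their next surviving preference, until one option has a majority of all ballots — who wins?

Round 1: Purple 6, Blue 18, Yellow 7, Teal 8, Green 0. Green eliminated.
Round 2: Purple 6, Blue 18, Yellow 7, Teal 8. Purple eliminated.
Round 3: Blue 18, Yellow 13, Teal 8. Teal eliminated.
Round 4: Blue 18, Yellow 21. Yellow has a majority (≥20).

Yellow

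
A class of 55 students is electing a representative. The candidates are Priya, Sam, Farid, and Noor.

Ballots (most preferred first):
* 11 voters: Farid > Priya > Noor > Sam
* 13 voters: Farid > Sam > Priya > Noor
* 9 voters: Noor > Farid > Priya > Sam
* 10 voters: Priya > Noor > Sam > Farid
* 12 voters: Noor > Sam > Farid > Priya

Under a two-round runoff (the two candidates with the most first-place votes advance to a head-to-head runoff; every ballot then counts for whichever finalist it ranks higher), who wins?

Round 1 first-place votes: Priya 10, Sam 0, Farid 24, Noor 21. Farid and Noor advance.
Runoff: Farid is ranked above Noor on 24 ballots, Noor above Farid on 31.

Noor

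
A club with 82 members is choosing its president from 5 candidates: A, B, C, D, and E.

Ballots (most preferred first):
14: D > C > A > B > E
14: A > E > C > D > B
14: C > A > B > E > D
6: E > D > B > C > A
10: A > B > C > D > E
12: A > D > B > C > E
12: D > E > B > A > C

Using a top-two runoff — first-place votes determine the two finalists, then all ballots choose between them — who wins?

A

Round 1 first-place votes: A 36, B 0, C 14, D 26, E 6. A and D advance.
Runoff: A is ranked above D on 50 ballots, D above A on 32.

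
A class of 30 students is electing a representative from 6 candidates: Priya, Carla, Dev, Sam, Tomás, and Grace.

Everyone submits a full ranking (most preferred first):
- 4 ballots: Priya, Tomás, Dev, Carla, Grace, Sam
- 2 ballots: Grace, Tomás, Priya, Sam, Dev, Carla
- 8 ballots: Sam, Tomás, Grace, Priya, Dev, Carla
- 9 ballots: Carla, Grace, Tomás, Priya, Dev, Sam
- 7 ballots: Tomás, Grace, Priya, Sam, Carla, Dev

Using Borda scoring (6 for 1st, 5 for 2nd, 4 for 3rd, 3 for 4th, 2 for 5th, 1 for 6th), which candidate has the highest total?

Tomás

Priya: 4×6 + 2×4 + 8×3 + 9×3 + 7×4 = 111
Carla: 4×3 + 2×1 + 8×1 + 9×6 + 7×2 = 90
Dev: 4×4 + 2×2 + 8×2 + 9×2 + 7×1 = 61
Sam: 4×1 + 2×3 + 8×6 + 9×1 + 7×3 = 88
Tomás: 4×5 + 2×5 + 8×5 + 9×4 + 7×6 = 148
Grace: 4×2 + 2×6 + 8×4 + 9×5 + 7×5 = 132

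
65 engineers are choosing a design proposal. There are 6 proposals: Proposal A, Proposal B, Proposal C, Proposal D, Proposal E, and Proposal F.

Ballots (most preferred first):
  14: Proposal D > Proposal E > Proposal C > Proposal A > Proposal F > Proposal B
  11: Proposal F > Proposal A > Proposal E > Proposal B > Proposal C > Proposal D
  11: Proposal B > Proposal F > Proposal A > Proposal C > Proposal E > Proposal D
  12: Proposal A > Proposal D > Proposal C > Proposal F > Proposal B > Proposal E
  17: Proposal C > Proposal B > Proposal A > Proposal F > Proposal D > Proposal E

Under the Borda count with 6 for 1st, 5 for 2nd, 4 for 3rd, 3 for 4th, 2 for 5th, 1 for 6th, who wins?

Proposal A

Proposal A: 14×3 + 11×5 + 11×4 + 12×6 + 17×4 = 281
Proposal B: 14×1 + 11×3 + 11×6 + 12×2 + 17×5 = 222
Proposal C: 14×4 + 11×2 + 11×3 + 12×4 + 17×6 = 261
Proposal D: 14×6 + 11×1 + 11×1 + 12×5 + 17×2 = 200
Proposal E: 14×5 + 11×4 + 11×2 + 12×1 + 17×1 = 165
Proposal F: 14×2 + 11×6 + 11×5 + 12×3 + 17×3 = 236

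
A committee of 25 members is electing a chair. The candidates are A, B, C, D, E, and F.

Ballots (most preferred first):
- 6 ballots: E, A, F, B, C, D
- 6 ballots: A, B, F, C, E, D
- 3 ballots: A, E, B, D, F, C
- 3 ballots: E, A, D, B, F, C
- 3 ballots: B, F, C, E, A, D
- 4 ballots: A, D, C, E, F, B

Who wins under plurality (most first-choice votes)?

A

First-place votes: A 13, B 3, C 0, D 0, E 9, F 0.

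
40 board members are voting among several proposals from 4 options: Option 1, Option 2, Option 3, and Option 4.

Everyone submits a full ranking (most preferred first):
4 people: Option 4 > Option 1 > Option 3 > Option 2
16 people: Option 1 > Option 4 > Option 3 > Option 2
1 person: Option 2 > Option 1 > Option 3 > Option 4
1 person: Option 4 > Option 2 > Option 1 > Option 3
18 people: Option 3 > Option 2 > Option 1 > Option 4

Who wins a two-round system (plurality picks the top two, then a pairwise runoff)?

Option 1

Round 1 first-place votes: Option 1 16, Option 2 1, Option 3 18, Option 4 5. Option 3 and Option 1 advance.
Runoff: Option 3 is ranked above Option 1 on 18 ballots, Option 1 above Option 3 on 22.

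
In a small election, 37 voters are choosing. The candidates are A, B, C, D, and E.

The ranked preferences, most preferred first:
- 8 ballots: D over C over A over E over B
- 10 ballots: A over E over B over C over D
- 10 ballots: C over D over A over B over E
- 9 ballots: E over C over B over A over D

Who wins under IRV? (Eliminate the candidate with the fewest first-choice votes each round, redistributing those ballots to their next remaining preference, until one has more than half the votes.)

C

Round 1: A 10, B 0, C 10, D 8, E 9. B eliminated.
Round 2: A 10, C 10, D 8, E 9. D eliminated.
Round 3: A 10, C 18, E 9. E eliminated.
Round 4: A 10, C 27. C has a majority (≥19).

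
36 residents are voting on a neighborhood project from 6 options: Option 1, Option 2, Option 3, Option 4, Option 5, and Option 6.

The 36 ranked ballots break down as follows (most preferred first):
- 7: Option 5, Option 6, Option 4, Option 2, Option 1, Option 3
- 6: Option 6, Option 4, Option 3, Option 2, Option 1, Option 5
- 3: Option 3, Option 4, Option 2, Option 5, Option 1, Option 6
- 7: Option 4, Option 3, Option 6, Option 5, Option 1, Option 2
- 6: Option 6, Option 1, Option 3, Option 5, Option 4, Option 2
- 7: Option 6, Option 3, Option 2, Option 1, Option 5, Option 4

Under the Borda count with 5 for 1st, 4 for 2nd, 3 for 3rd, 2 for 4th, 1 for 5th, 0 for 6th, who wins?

Option 1: 7×1 + 6×1 + 3×1 + 7×1 + 6×4 + 7×2 = 61
Option 2: 7×2 + 6×2 + 3×3 + 7×0 + 6×0 + 7×3 = 56
Option 3: 7×0 + 6×3 + 3×5 + 7×4 + 6×3 + 7×4 = 107
Option 4: 7×3 + 6×4 + 3×4 + 7×5 + 6×1 + 7×0 = 98
Option 5: 7×5 + 6×0 + 3×2 + 7×2 + 6×2 + 7×1 = 74
Option 6: 7×4 + 6×5 + 3×0 + 7×3 + 6×5 + 7×5 = 144

Option 6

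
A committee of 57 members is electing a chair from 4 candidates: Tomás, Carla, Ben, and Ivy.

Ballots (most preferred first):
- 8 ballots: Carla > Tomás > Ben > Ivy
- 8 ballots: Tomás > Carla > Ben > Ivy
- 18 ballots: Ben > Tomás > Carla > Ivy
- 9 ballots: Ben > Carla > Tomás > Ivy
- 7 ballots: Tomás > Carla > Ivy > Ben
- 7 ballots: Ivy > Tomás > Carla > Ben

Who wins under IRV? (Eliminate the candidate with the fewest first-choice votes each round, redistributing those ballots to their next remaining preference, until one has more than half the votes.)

Tomás

Round 1: Tomás 15, Carla 8, Ben 27, Ivy 7. Ivy eliminated.
Round 2: Tomás 22, Carla 8, Ben 27. Carla eliminated.
Round 3: Tomás 30, Ben 27. Tomás has a majority (≥29).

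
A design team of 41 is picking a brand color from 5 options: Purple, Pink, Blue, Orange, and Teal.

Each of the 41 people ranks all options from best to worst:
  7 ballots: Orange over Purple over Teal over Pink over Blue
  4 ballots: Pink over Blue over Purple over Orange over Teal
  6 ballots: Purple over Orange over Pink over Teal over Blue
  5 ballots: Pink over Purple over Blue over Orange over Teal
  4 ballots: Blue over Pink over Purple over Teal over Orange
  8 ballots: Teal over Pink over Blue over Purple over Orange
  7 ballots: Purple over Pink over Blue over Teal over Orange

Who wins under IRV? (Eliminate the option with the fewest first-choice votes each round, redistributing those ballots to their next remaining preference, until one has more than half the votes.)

Pink

Round 1: Purple 13, Pink 9, Blue 4, Orange 7, Teal 8. Blue eliminated.
Round 2: Purple 13, Pink 13, Orange 7, Teal 8. Orange eliminated.
Round 3: Purple 20, Pink 13, Teal 8. Teal eliminated.
Round 4: Purple 20, Pink 21. Pink has a majority (≥21).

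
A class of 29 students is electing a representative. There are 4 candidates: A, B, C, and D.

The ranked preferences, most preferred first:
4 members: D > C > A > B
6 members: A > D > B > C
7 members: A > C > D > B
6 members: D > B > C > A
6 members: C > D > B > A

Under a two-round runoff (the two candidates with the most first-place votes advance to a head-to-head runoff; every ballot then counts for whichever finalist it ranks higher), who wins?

Round 1 first-place votes: A 13, B 0, C 6, D 10. A and D advance.
Runoff: A is ranked above D on 13 ballots, D above A on 16.

D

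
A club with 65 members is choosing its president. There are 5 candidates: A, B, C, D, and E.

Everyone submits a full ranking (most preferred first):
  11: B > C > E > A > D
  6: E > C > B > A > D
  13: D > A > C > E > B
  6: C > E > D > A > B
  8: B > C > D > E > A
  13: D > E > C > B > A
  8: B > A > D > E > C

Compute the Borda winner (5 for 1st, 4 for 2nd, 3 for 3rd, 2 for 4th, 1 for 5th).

A: 11×2 + 6×2 + 13×4 + 6×2 + 8×1 + 13×1 + 8×4 = 151
B: 11×5 + 6×3 + 13×1 + 6×1 + 8×5 + 13×2 + 8×5 = 198
C: 11×4 + 6×4 + 13×3 + 6×5 + 8×4 + 13×3 + 8×1 = 216
D: 11×1 + 6×1 + 13×5 + 6×3 + 8×3 + 13×5 + 8×3 = 213
E: 11×3 + 6×5 + 13×2 + 6×4 + 8×2 + 13×4 + 8×2 = 197

C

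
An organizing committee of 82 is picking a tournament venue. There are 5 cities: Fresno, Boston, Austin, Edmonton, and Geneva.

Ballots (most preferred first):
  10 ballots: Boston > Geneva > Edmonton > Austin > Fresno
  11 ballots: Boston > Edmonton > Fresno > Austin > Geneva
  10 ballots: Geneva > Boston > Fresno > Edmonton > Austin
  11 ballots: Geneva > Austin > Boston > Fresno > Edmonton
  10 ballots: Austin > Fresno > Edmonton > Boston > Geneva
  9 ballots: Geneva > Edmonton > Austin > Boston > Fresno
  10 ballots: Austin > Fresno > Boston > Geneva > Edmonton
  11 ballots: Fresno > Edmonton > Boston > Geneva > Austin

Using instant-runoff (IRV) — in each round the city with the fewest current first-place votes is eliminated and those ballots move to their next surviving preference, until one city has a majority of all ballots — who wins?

Boston

Round 1: Fresno 11, Boston 21, Austin 20, Edmonton 0, Geneva 30. Edmonton eliminated.
Round 2: Fresno 11, Boston 21, Austin 20, Geneva 30. Fresno eliminated.
Round 3: Boston 32, Austin 20, Geneva 30. Austin eliminated.
Round 4: Boston 52, Geneva 30. Boston has a majority (≥42).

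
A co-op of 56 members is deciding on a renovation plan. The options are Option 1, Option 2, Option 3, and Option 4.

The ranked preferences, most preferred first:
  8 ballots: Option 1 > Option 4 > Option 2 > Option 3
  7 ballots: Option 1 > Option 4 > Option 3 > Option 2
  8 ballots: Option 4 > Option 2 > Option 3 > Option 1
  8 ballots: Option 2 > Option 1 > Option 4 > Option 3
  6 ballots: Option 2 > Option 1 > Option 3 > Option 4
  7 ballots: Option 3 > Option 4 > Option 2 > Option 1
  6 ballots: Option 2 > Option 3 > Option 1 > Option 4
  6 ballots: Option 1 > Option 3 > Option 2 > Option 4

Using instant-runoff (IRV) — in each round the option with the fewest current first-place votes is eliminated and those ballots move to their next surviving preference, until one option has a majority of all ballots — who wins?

Option 2

Round 1: Option 1 21, Option 2 20, Option 3 7, Option 4 8. Option 3 eliminated.
Round 2: Option 1 21, Option 2 20, Option 4 15. Option 4 eliminated.
Round 3: Option 1 21, Option 2 35. Option 2 has a majority (≥29).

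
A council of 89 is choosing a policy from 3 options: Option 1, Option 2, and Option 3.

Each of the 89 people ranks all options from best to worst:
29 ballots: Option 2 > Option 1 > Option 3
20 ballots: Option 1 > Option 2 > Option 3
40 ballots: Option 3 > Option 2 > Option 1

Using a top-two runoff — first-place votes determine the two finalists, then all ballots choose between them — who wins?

Round 1 first-place votes: Option 1 20, Option 2 29, Option 3 40. Option 3 and Option 2 advance.
Runoff: Option 3 is ranked above Option 2 on 40 ballots, Option 2 above Option 3 on 49.

Option 2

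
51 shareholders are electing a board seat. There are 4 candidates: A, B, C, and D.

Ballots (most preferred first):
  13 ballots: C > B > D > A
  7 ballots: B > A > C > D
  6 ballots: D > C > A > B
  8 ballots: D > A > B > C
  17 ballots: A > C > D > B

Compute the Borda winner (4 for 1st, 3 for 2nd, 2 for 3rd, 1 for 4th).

A: 13×1 + 7×3 + 6×2 + 8×3 + 17×4 = 138
B: 13×3 + 7×4 + 6×1 + 8×2 + 17×1 = 106
C: 13×4 + 7×2 + 6×3 + 8×1 + 17×3 = 143
D: 13×2 + 7×1 + 6×4 + 8×4 + 17×2 = 123

C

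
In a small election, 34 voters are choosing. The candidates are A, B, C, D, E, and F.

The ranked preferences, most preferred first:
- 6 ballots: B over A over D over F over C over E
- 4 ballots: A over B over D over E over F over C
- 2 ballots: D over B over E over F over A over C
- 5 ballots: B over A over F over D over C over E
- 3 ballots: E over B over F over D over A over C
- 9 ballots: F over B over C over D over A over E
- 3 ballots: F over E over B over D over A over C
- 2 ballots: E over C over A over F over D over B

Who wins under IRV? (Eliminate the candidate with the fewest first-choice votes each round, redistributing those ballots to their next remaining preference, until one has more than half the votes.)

Round 1: A 4, B 11, C 0, D 2, E 5, F 12. C eliminated.
Round 2: A 4, B 11, D 2, E 5, F 12. D eliminated.
Round 3: A 4, B 13, E 5, F 12. A eliminated.
Round 4: B 17, E 5, F 12. E eliminated.
Round 5: B 20, F 14. B has a majority (≥18).

B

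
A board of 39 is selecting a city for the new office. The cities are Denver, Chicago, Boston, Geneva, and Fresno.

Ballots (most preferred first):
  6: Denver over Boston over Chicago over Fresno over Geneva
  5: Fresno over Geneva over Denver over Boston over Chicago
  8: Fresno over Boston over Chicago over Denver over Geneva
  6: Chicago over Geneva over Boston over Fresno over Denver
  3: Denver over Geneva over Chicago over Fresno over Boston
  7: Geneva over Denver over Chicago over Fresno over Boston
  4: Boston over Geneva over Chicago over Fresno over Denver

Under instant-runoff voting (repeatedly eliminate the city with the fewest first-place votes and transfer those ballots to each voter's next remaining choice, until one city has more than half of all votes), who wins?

Geneva

Round 1: Denver 9, Chicago 6, Boston 4, Geneva 7, Fresno 13. Boston eliminated.
Round 2: Denver 9, Chicago 6, Geneva 11, Fresno 13. Chicago eliminated.
Round 3: Denver 9, Geneva 17, Fresno 13. Denver eliminated.
Round 4: Geneva 20, Fresno 19. Geneva has a majority (≥20).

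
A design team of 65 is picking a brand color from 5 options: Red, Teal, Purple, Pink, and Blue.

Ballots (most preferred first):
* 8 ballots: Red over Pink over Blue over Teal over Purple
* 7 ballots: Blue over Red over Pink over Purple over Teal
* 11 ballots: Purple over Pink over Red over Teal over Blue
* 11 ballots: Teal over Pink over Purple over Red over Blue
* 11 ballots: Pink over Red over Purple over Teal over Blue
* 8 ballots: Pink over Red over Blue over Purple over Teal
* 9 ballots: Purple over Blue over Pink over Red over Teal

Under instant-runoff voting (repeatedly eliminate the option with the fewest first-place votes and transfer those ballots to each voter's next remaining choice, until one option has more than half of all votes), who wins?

Pink

Round 1: Red 8, Teal 11, Purple 20, Pink 19, Blue 7. Blue eliminated.
Round 2: Red 15, Teal 11, Purple 20, Pink 19. Teal eliminated.
Round 3: Red 15, Purple 20, Pink 30. Red eliminated.
Round 4: Purple 20, Pink 45. Pink has a majority (≥33).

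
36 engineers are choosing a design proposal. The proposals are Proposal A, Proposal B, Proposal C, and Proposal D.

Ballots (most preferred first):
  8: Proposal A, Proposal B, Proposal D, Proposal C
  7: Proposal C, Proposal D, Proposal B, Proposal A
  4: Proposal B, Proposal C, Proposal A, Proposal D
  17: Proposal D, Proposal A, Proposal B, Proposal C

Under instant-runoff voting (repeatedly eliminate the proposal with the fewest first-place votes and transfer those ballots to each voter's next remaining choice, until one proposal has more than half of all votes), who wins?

Proposal D

Round 1: Proposal A 8, Proposal B 4, Proposal C 7, Proposal D 17. Proposal B eliminated.
Round 2: Proposal A 8, Proposal C 11, Proposal D 17. Proposal A eliminated.
Round 3: Proposal C 11, Proposal D 25. Proposal D has a majority (≥19).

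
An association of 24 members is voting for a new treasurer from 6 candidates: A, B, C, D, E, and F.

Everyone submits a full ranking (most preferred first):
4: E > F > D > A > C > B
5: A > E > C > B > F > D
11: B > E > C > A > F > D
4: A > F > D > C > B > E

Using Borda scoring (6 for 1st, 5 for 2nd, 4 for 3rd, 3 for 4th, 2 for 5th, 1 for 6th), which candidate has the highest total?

A: 4×3 + 5×6 + 11×3 + 4×6 = 99
B: 4×1 + 5×3 + 11×6 + 4×2 = 93
C: 4×2 + 5×4 + 11×4 + 4×3 = 84
D: 4×4 + 5×1 + 11×1 + 4×4 = 48
E: 4×6 + 5×5 + 11×5 + 4×1 = 108
F: 4×5 + 5×2 + 11×2 + 4×5 = 72

E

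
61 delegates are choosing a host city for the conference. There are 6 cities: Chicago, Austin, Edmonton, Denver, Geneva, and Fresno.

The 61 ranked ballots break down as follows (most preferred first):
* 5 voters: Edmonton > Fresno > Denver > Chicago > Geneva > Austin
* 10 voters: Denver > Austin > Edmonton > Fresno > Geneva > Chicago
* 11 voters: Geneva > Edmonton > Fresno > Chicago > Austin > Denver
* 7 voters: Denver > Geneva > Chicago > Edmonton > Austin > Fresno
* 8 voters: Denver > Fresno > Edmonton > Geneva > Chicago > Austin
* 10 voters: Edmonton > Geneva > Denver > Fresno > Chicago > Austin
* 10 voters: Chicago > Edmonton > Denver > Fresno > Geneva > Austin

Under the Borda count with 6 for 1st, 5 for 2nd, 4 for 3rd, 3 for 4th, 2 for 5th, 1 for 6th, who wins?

Chicago: 5×3 + 10×1 + 11×3 + 7×4 + 8×2 + 10×2 + 10×6 = 182
Austin: 5×1 + 10×5 + 11×2 + 7×2 + 8×1 + 10×1 + 10×1 = 119
Edmonton: 5×6 + 10×4 + 11×5 + 7×3 + 8×4 + 10×6 + 10×5 = 288
Denver: 5×4 + 10×6 + 11×1 + 7×6 + 8×6 + 10×4 + 10×4 = 261
Geneva: 5×2 + 10×2 + 11×6 + 7×5 + 8×3 + 10×5 + 10×2 = 225
Fresno: 5×5 + 10×3 + 11×4 + 7×1 + 8×5 + 10×3 + 10×3 = 206

Edmonton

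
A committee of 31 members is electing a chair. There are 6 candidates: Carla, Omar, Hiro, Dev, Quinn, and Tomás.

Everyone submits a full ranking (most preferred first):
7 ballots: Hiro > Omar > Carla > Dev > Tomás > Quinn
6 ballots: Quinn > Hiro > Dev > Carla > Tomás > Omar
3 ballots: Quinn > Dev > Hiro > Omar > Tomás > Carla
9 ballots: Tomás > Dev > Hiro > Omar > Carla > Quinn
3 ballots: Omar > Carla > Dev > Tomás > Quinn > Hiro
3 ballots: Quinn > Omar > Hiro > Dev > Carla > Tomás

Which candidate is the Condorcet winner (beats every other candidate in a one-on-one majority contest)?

Hiro vs Carla: 28–3
Hiro vs Omar: 25–6
Hiro vs Dev: 16–15
Hiro vs Quinn: 16–15
Hiro vs Tomás: 19–12
Hiro beats every other candidate.

Hiro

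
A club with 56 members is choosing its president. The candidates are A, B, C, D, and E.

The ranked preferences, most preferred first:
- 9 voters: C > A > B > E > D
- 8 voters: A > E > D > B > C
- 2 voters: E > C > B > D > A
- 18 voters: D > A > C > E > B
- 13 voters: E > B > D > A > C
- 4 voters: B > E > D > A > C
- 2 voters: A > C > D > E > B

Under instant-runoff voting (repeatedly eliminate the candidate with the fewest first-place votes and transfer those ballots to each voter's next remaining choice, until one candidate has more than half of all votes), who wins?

Round 1: A 10, B 4, C 9, D 18, E 15. B eliminated.
Round 2: A 10, C 9, D 18, E 19. C eliminated.
Round 3: A 19, D 18, E 19. D eliminated.
Round 4: A 37, E 19. A has a majority (≥29).

A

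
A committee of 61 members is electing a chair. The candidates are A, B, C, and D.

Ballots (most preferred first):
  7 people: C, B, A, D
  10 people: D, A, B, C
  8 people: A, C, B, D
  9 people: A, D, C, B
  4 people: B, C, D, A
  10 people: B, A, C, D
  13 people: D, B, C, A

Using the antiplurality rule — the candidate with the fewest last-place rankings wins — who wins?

Last-place votes: A 17, B 9, C 10, D 25.

B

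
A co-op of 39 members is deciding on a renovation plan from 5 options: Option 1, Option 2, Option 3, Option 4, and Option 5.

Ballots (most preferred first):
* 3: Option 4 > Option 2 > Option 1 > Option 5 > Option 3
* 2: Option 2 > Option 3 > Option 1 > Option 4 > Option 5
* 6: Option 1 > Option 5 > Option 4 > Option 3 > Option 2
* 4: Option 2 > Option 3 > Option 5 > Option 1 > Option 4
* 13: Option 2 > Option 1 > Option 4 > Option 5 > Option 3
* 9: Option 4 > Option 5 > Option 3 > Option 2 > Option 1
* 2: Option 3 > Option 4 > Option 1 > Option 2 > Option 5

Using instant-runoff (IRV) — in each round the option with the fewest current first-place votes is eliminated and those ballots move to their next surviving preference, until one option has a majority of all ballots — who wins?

Option 4

Round 1: Option 1 6, Option 2 19, Option 3 2, Option 4 12, Option 5 0. Option 5 eliminated.
Round 2: Option 1 6, Option 2 19, Option 3 2, Option 4 12. Option 3 eliminated.
Round 3: Option 1 6, Option 2 19, Option 4 14. Option 1 eliminated.
Round 4: Option 2 19, Option 4 20. Option 4 has a majority (≥20).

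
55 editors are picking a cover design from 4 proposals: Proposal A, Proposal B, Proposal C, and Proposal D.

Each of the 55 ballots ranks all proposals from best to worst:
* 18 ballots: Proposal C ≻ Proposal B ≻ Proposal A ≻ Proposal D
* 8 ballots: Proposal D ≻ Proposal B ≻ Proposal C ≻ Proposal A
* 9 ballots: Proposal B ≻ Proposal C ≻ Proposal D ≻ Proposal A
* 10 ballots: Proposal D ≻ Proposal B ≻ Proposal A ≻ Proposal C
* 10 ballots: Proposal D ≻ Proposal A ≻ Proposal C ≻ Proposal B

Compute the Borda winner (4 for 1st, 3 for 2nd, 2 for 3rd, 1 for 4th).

Proposal B

Proposal A: 18×2 + 8×1 + 9×1 + 10×2 + 10×3 = 103
Proposal B: 18×3 + 8×3 + 9×4 + 10×3 + 10×1 = 154
Proposal C: 18×4 + 8×2 + 9×3 + 10×1 + 10×2 = 145
Proposal D: 18×1 + 8×4 + 9×2 + 10×4 + 10×4 = 148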